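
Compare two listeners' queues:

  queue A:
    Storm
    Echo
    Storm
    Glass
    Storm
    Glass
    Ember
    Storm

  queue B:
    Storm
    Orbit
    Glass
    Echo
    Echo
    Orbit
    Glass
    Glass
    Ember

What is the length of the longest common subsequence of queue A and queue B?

One common subsequence of length 5: Storm [1,1] → Echo [2,5] → Glass [4,7] → Glass [6,8] → Ember [7,9]. The LCS DP gives dp[8][9] = 5, so this is optimal.

5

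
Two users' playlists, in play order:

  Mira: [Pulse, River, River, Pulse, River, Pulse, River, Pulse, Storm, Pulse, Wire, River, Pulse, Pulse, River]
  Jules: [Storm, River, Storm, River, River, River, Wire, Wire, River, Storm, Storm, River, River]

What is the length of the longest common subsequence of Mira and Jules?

7

Taking River (Mira #2, Jules #4) → River (Mira #3, Jules #5) → River (Mira #5, Jules #6) → River (Mira #7, Jules #9) → Storm (Mira #9, Jules #11) → River (Mira #12, Jules #12) → River (Mira #15, Jules #13) gives a common subsequence of length 7. Since dp[15][13] = 7, nothing longer is possible.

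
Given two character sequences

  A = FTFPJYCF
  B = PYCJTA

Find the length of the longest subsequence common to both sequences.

Let dp[i][j] be the LCS length of the first i characters of A and the first j characters of B. dp[i][j] = dp[i-1][j-1]+1 when the i-th and j-th characters match, else max(dp[i-1][j], dp[i][j-1]).
    ·  P  Y  C  J  T  A
 ·  0  0  0  0  0  0  0
 F  0  0  0  0  0  0  0
 T  0  0  0  0  0  1  1
 F  0  0  0  0  0  1  1
 P  0  1  1  1  1  1  1
 J  0  1  1  1  2  2  2
 Y  0  1  2  2  2  2  2
 C  0  1  2  3  3  3  3
 F  0  1  2  3  3  3  3
dp[8][6] = 3. One LCS (by backtracking along matches): PYC.

3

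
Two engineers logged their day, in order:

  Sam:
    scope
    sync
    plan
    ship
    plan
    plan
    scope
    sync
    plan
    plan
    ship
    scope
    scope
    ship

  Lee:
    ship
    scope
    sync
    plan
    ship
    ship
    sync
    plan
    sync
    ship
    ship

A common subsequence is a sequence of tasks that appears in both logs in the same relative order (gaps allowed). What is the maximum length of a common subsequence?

8

Taking scope at Sam[1]=Lee[2], then sync at Sam[2]=Lee[3], then plan at Sam[3]=Lee[4], then ship at Sam[4]=Lee[6], then plan at Sam[6]=Lee[8], then sync at Sam[8]=Lee[9], then ship at Sam[11]=Lee[10], then ship at Sam[14]=Lee[11] gives a common subsequence of length 8. Since dp[14][11] = 8, nothing longer is possible.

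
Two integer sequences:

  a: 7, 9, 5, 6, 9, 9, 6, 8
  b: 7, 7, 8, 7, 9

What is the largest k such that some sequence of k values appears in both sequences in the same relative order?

Match 7 (a #1, b #4) → 9 (a #6, b #5) — 2 values in the same relative order in both. The LCS DP gives dp[8][5] = 2, so this is optimal.

2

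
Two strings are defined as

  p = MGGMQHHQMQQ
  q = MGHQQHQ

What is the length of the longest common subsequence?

6

Match M [1,1]; then G [3,2]; then H [7,3]; then Q [8,4]; then Q [10,5]; then Q [11,7] — 6 characters in the same relative order in both. The LCS DP gives dp[11][7] = 6, so this is optimal.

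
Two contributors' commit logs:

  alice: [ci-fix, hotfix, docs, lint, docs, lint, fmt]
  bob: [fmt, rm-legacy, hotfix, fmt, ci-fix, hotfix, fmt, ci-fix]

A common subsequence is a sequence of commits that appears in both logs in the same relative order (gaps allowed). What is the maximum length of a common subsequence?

3

Match ci-fix (alice #1, bob #5), hotfix (alice #2, bob #6), fmt (alice #7, bob #7) — 3 commits in the same relative order in both. Since dp[7][8] = 3, nothing longer is possible.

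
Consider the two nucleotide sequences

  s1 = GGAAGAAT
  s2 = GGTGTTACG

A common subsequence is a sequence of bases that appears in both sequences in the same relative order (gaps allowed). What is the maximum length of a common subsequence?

Let dp[i][j] be the LCS length of the first i bases of s1 and the first j bases of s2. dp[i][j] = dp[i-1][j-1]+1 when the i-th and j-th bases match, else max(dp[i-1][j], dp[i][j-1]).
    ·  G  G  T  G  T  T  A  C  G
 ·  0  0  0  0  0  0  0  0  0  0
 G  0  1  1  1  1  1  1  1  1  1
 G  0  1  2  2  2  2  2  2  2  2
 A  0  1  2  2  2  2  2  3  3  3
 A  0  1  2  2  2  2  2  3  3  3
 G  0  1  2  2  3  3  3  3  3  4
 A  0  1  2  2  3  3  3  4  4  4
 A  0  1  2  2  3  3  3  4  4  4
 T  0  1  2  3  3  4  4  4  4  4
dp[8][9] = 4. One LCS (by backtracking along matches): GGAG.

4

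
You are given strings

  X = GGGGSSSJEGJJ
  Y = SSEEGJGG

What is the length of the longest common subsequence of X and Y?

5

Let dp[i][j] be the LCS length of the first i characters of X and the first j characters of Y. dp[i][j] = dp[i-1][j-1]+1 when the i-th and j-th characters match, else max(dp[i-1][j], dp[i][j-1]).
    ·  S  S  E  E  G  J  G  G
 ·  0  0  0  0  0  0  0  0  0
 G  0  0  0  0  0  1  1  1  1
 G  0  0  0  0  0  1  1  2  2
 G  0  0  0  0  0  1  1  2  3
 G  0  0  0  0  0  1  1  2  3
 S  0  1  1  1  1  1  1  2  3
 S  0  1  2  2  2  2  2  2  3
 S  0  1  2  2  2  2  2  2  3
 J  0  1  2  2  2  2  3  3  3
 E  0  1  2  3  3  3  3  3  3
 G  0  1  2  3  3  4  4  4  4
 J  0  1  2  3  3  4  5  5  5
 J  0  1  2  3  3  4  5  5  5
dp[12][8] = 5. One LCS (by backtracking along matches): SSEGJ.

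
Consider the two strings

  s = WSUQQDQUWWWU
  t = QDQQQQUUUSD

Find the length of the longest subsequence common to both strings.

Let dp[i][j] be the LCS length of the first i characters of s and the first j characters of t. dp[i][j] = dp[i-1][j-1]+1 when the i-th and j-th characters match, else max(dp[i-1][j], dp[i][j-1]).
    ·  Q  D  Q  Q  Q  Q  U  U  U  S  D
 ·  0  0  0  0  0  0  0  0  0  0  0  0
 W  0  0  0  0  0  0  0  0  0  0  0  0
 S  0  0  0  0  0  0  0  0  0  0  1  1
 U  0  0  0  0  0  0  0  1  1  1  1  1
 Q  0  1  1  1  1  1  1  1  1  1  1  1
 Q  0  1  1  2  2  2  2  2  2  2  2  2
 D  0  1  2  2  2  2  2  2  2  2  2  3
 Q  0  1  2  3  3  3  3  3  3  3  3  3
 U  0  1  2  3  3  3  3  4  4  4  4  4
 W  0  1  2  3  3  3  3  4  4  4  4  4
 W  0  1  2  3  3  3  3  4  4  4  4  4
 W  0  1  2  3  3  3  3  4  4  4  4  4
 U  0  1  2  3  3  3  3  4  5  5  5  5
dp[12][11] = 5. One LCS (by backtracking along matches): QQQUU.

5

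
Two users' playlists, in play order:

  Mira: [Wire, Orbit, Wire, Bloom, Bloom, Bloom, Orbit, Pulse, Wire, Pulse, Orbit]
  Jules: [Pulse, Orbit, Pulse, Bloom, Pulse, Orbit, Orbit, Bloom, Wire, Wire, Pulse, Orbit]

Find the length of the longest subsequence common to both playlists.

Pick Orbit at Mira[2]=Jules[2]; then Bloom at Mira[4]=Jules[4]; then Bloom at Mira[5]=Jules[8]; then Wire at Mira[9]=Jules[10]; then Pulse at Mira[10]=Jules[11]; then Orbit at Mira[11]=Jules[12]; all 6 songs appear in both, in order. The LCS DP gives dp[11][12] = 6, so this is optimal.

6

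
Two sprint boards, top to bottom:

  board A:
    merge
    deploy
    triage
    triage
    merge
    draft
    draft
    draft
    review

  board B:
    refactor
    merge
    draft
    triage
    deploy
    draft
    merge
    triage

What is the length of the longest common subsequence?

3

Match merge [1,2] → deploy [2,5] → triage [4,8] — 3 tasks in the same relative order in both, and the DP table's final entry dp[9][8] is also 3, so no common subsequence is longer.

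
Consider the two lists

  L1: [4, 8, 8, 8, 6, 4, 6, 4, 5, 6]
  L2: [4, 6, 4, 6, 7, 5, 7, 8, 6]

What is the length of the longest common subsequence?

Taking 4 at L1[1]=L2[1]; then 6 at L1[5]=L2[2]; then 4 at L1[6]=L2[3]; then 6 at L1[7]=L2[4]; then 5 at L1[9]=L2[6]; then 6 at L1[10]=L2[9] gives a common subsequence of length 6. Since dp[10][9] = 6, nothing longer is possible.

6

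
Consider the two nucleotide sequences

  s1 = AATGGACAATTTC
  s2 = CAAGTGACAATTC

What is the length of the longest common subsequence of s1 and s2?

Taking A [1,2]; then A [2,3]; then T [3,5]; then G [5,6]; then A [6,7]; then C [7,8]; then A [8,9]; then A [9,10]; then T [11,11]; then T [12,12]; then C [13,13] gives a common subsequence of length 11. The LCS DP gives dp[13][13] = 11, so this is optimal.

11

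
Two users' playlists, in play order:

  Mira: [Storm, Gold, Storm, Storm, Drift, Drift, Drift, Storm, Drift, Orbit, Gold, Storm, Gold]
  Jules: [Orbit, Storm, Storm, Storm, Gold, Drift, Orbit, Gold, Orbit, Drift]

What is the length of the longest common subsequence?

6

One common subsequence of length 6: Storm at Mira[1]=Jules[2] → Storm at Mira[3]=Jules[3] → Storm at Mira[4]=Jules[4] → Drift at Mira[9]=Jules[6] → Orbit at Mira[10]=Jules[7] → Gold at Mira[11]=Jules[8]. Since dp[13][10] = 6, nothing longer is possible.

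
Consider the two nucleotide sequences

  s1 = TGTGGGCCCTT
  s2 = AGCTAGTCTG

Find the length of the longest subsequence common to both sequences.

5

Let dp[i][j] be the LCS length of the first i bases of s1 and the first j bases of s2. dp[i][j] = dp[i-1][j-1]+1 when the i-th and j-th bases match, else max(dp[i-1][j], dp[i][j-1]).
    ·  A  G  C  T  A  G  T  C  T  G
 ·  0  0  0  0  0  0  0  0  0  0  0
 T  0  0  0  0  1  1  1  1  1  1  1
 G  0  0  1  1  1  1  2  2  2  2  2
 T  0  0  1  1  2  2  2  3  3  3  3
 G  0  0  1  1  2  2  3  3  3  3  4
 G  0  0  1  1  2  2  3  3  3  3  4
 G  0  0  1  1  2  2  3  3  3  3  4
 C  0  0  1  2  2  2  3  3  4  4  4
 C  0  0  1  2  2  2  3  3  4  4  4
 C  0  0  1  2  2  2  3  3  4  4  4
 T  0  0  1  2  3  3  3  4  4  5  5
 T  0  0  1  2  3  3  3  4  4  5  5
dp[11][10] = 5. One LCS (by backtracking along matches): TGTCT.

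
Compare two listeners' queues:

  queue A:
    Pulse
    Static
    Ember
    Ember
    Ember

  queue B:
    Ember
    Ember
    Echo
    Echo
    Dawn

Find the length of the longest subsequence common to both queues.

Pick Ember [3,1], Ember [4,2]; all 2 songs appear in both, in order. dp[5][5] = 2 confirms this is the maximum.

2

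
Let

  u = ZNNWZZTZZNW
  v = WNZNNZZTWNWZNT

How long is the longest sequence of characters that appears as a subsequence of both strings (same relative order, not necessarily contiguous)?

8

Match Z [1,3], then N [2,4], then N [3,5], then Z [5,6], then Z [6,7], then T [7,8], then Z [9,12], then N [10,13] — 8 characters in the same relative order in both. dp[11][14] = 8 confirms this is the maximum.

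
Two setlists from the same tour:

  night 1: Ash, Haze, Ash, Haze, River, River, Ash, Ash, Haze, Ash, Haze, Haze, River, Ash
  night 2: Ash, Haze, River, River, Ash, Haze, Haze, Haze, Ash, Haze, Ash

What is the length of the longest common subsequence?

Match Ash at night 1[3]=night 2[1], then Haze at night 1[4]=night 2[2], then River at night 1[5]=night 2[3], then River at night 1[6]=night 2[4], then Ash at night 1[7]=night 2[5], then Haze at night 1[9]=night 2[8], then Ash at night 1[10]=night 2[9], then Haze at night 1[12]=night 2[10], then Ash at night 1[14]=night 2[11] — 9 songs in the same relative order in both. dp[14][11] = 9 confirms this is the maximum.

9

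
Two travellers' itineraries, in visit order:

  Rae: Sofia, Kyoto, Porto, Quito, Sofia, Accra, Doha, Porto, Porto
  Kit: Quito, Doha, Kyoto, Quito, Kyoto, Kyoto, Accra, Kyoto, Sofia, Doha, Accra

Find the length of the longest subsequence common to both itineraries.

4

Match Kyoto [2,3]; then Quito [4,4]; then Sofia [5,9]; then Accra [6,11] — 4 stops in the same relative order in both. Since dp[9][11] = 4, nothing longer is possible.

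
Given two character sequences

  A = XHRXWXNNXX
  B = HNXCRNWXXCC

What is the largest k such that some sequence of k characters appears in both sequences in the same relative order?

5

Taking X [1,3], then R [3,5], then W [5,7], then X [6,8], then X [9,9] gives a common subsequence of length 5, and the DP table's final entry dp[10][11] is also 5, so no common subsequence is longer.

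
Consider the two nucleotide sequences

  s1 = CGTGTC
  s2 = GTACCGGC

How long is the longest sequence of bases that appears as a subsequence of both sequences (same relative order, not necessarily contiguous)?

4

Taking C [1,5]; then G [2,6]; then G [4,7]; then C [6,8] gives a common subsequence of length 4. dp[6][8] = 4 confirms this is the maximum.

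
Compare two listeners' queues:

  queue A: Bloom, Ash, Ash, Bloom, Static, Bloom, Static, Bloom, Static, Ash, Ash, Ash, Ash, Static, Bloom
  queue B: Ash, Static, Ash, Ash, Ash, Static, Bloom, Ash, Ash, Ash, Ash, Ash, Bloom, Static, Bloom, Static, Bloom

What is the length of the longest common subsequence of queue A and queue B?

One common subsequence of length 10: Ash [2,4]; then Ash [3,5]; then Static [5,6]; then Bloom [6,7]; then Ash [10,9]; then Ash [11,10]; then Ash [12,11]; then Ash [13,12]; then Static [14,16]; then Bloom [15,17]. The LCS DP gives dp[15][17] = 10, so this is optimal.

10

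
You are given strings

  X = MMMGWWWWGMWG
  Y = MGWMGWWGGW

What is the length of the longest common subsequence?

7

Match M [1,1], then M [3,4], then G [4,5], then W [5,6], then W [6,7], then G [9,9], then W [11,10] — 7 characters in the same relative order in both. Since dp[12][10] = 7, nothing longer is possible.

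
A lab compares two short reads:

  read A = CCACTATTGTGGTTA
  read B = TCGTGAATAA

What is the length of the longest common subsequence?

6

Let dp[i][j] be the LCS length of the first i bases of read A and the first j bases of read B. dp[i][j] = dp[i-1][j-1]+1 when the i-th and j-th bases match, else max(dp[i-1][j], dp[i][j-1]).
    ·  T  C  G  T  G  A  A  T  A  A
 ·  0  0  0  0  0  0  0  0  0  0  0
 C  0  0  1  1  1  1  1  1  1  1  1
 C  0  0  1  1  1  1  1  1  1  1  1
 A  0  0  1  1  1  1  2  2  2  2  2
 C  0  0  1  1  1  1  2  2  2  2  2
 T  0  1  1  1  2  2  2  2  3  3  3
 A  0  1  1  1  2  2  3  3  3  4  4
 T  0  1  1  1  2  2  3  3  4  4  4
 T  0  1  1  1  2  2  3  3  4  4  4
 G  0  1  1  2  2  3  3  3  4  4  4
 T  0  1  1  2  3  3  3  3  4  4  4
 G  0  1  1  2  3  4  4  4  4  4  4
 G  0  1  1  2  3  4  4  4  4  4  4
 T  0  1  1  2  3  4  4  4  5  5  5
 T  0  1  1  2  3  4  4  4  5  5  5
 A  0  1  1  2  3  4  5  5  5  6  6
dp[15][10] = 6. One LCS (by backtracking along matches): CGTGTA.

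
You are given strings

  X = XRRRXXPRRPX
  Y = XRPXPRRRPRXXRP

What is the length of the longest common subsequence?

8

Taking X (X #1, Y #4), then R (X #2, Y #7), then R (X #3, Y #8), then R (X #4, Y #10), then X (X #5, Y #11), then X (X #6, Y #12), then R (X #9, Y #13), then P (X #10, Y #14) gives a common subsequence of length 8. The LCS DP gives dp[11][14] = 8, so this is optimal.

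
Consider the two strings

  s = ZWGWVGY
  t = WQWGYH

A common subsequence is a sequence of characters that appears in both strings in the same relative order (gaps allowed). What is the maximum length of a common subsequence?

4

Pick W at s[2]=t[1], W at s[4]=t[3], G at s[6]=t[4], Y at s[7]=t[5]; all 4 characters appear in both, in order. dp[7][6] = 4 confirms this is the maximum.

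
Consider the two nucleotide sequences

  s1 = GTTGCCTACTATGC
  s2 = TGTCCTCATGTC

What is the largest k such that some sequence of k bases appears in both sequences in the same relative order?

Pick G (s1 #1, s2 #2) → T (s1 #3, s2 #3) → C (s1 #5, s2 #4) → C (s1 #6, s2 #5) → T (s1 #7, s2 #6) → C (s1 #9, s2 #7) → A (s1 #11, s2 #8) → T (s1 #12, s2 #9) → G (s1 #13, s2 #10) → C (s1 #14, s2 #12); all 10 bases appear in both, in order. Since dp[14][12] = 10, nothing longer is possible.

10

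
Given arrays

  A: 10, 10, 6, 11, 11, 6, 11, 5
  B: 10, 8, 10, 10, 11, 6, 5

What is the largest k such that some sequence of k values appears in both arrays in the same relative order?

Pick 10 [1,3], 10 [2,4], 11 [5,5], 6 [6,6], 5 [8,7]; all 5 values appear in both, in order. Since dp[8][7] = 5, nothing longer is possible.

5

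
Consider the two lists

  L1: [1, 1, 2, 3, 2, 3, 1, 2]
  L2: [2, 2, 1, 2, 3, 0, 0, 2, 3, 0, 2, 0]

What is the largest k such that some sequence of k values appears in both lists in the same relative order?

6

Match 1 [2,3]; then 2 [3,4]; then 3 [4,5]; then 2 [5,8]; then 3 [6,9]; then 2 [8,11] — 6 values in the same relative order in both. Since dp[8][12] = 6, nothing longer is possible.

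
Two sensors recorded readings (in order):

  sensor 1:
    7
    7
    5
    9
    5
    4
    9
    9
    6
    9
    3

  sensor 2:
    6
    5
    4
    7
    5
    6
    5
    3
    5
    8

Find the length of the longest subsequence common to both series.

Match 7 (sensor 1 #2, sensor 2 #4) → 5 (sensor 1 #3, sensor 2 #5) → 5 (sensor 1 #5, sensor 2 #7) → 3 (sensor 1 #11, sensor 2 #8) — 4 values in the same relative order in both. dp[11][10] = 4 confirms this is the maximum.

4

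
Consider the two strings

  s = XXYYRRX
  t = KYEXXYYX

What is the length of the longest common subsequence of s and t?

5

Let dp[i][j] be the LCS length of the first i characters of s and the first j characters of t. dp[i][j] = dp[i-1][j-1]+1 when the i-th and j-th characters match, else max(dp[i-1][j], dp[i][j-1]).
    ·  K  Y  E  X  X  Y  Y  X
 ·  0  0  0  0  0  0  0  0  0
 X  0  0  0  0  1  1  1  1  1
 X  0  0  0  0  1  2  2  2  2
 Y  0  0  1  1  1  2  3  3  3
 Y  0  0  1  1  1  2  3  4  4
 R  0  0  1  1  1  2  3  4  4
 R  0  0  1  1  1  2  3  4  4
 X  0  0  1  1  2  2  3  4  5
dp[7][8] = 5. One LCS (by backtracking along matches): XXYYX.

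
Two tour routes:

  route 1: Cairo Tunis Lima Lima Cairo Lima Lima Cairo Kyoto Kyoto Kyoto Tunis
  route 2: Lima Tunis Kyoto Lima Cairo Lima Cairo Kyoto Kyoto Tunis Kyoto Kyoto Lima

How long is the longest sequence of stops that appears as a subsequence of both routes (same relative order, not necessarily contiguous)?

Taking Tunis [2,2] → Lima [4,4] → Cairo [5,5] → Lima [7,6] → Cairo [8,7] → Kyoto [9,9] → Kyoto [10,11] → Kyoto [11,12] gives a common subsequence of length 8. dp[12][13] = 8 confirms this is the maximum.

8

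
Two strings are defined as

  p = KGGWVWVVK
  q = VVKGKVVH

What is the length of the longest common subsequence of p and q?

Let dp[i][j] be the LCS length of the first i characters of p and the first j characters of q. dp[i][j] = dp[i-1][j-1]+1 when the i-th and j-th characters match, else max(dp[i-1][j], dp[i][j-1]).
    ·  V  V  K  G  K  V  V  H
 ·  0  0  0  0  0  0  0  0  0
 K  0  0  0  1  1  1  1  1  1
 G  0  0  0  1  2  2  2  2  2
 G  0  0  0  1  2  2  2  2  2
 W  0  0  0  1  2  2  2  2  2
 V  0  1  1  1  2  2  3  3  3
 W  0  1  1  1  2  2  3  3  3
 V  0  1  2  2  2  2  3  4  4
 V  0  1  2  2  2  2  3  4  4
 K  0  1  2  3  3  3  3  4  4
dp[9][8] = 4. One LCS (by backtracking along matches): KGVV.

4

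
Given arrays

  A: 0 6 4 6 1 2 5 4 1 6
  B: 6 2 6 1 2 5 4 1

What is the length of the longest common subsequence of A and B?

One common subsequence of length 7: 6 (A #2, B #1); then 6 (A #4, B #3); then 1 (A #5, B #4); then 2 (A #6, B #5); then 5 (A #7, B #6); then 4 (A #8, B #7); then 1 (A #9, B #8). The LCS DP gives dp[10][8] = 7, so this is optimal.

7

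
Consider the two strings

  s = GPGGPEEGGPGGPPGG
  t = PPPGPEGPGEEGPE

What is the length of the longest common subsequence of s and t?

9

One common subsequence of length 9: P [2,3]; then G [4,4]; then P [5,5]; then E [7,6]; then G [9,7]; then P [10,8]; then G [11,9]; then G [12,12]; then P [13,13], and the DP table's final entry dp[16][14] is also 9, so no common subsequence is longer.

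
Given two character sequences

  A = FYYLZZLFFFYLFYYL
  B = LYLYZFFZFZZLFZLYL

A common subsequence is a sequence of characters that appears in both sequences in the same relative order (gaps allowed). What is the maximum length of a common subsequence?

10

Taking Y (A #2, B #2), Y (A #3, B #4), Z (A #6, B #5), F (A #8, B #6), F (A #9, B #7), F (A #10, B #9), L (A #12, B #12), F (A #13, B #13), Y (A #15, B #16), L (A #16, B #17) gives a common subsequence of length 10. The LCS DP gives dp[16][17] = 10, so this is optimal.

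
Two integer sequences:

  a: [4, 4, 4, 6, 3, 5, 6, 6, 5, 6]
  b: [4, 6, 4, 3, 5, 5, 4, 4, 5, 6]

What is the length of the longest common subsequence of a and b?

Let dp[i][j] be the LCS length of the first i values of a and the first j values of b. dp[i][j] = dp[i-1][j-1]+1 when the i-th and j-th values match, else max(dp[i-1][j], dp[i][j-1]).
    ·  4  6  4  3  5  5  4  4  5  6
 ·  0  0  0  0  0  0  0  0  0  0  0
 4  0  1  1  1  1  1  1  1  1  1  1
 4  0  1  1  2  2  2  2  2  2  2  2
 4  0  1  1  2  2  2  2  3  3  3  3
 6  0  1  2  2  2  2  2  3  3  3  4
 3  0  1  2  2  3  3  3  3  3  3  4
 5  0  1  2  2  3  4  4  4  4  4  4
 6  0  1  2  2  3  4  4  4  4  4  5
 6  0  1  2  2  3  4  4  4  4  4  5
 5  0  1  2  2  3  4  5  5  5  5  5
 6  0  1  2  2  3  4  5  5  5  5  6
dp[10][10] = 6. One LCS (by backtracking along matches): 4, 4, 3, 5, 5, 6.

6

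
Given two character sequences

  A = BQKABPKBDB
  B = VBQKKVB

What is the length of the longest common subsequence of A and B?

Pick B [1,2], then Q [2,3], then K [3,4], then K [7,5], then B [10,7]; all 5 characters appear in both, in order. dp[10][7] = 5 confirms this is the maximum.

5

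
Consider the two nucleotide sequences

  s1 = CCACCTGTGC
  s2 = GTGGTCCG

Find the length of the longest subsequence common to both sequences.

Let dp[i][j] be the LCS length of the first i bases of s1 and the first j bases of s2. dp[i][j] = dp[i-1][j-1]+1 when the i-th and j-th bases match, else max(dp[i-1][j], dp[i][j-1]).
    ·  G  T  G  G  T  C  C  G
 ·  0  0  0  0  0  0  0  0  0
 C  0  0  0  0  0  0  1  1  1
 C  0  0  0  0  0  0  1  2  2
 A  0  0  0  0  0  0  1  2  2
 C  0  0  0  0  0  0  1  2  2
 C  0  0  0  0  0  0  1  2  2
 T  0  0  1  1  1  1  1  2  2
 G  0  1  1  2  2  2  2  2  3
 T  0  1  2  2  2  3  3  3  3
 G  0  1  2  3  3  3  3  3  4
 C  0  1  2  3  3  3  4  4  4
dp[10][8] = 4. One LCS (by backtracking along matches): TGTG.

4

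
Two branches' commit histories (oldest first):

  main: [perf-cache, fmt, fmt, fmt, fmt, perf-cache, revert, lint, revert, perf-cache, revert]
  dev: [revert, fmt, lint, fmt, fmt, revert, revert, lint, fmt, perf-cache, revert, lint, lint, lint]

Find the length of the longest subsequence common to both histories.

7

One common subsequence of length 7: fmt (main #2, dev #2), fmt (main #3, dev #4), fmt (main #4, dev #5), fmt (main #5, dev #9), perf-cache (main #6, dev #10), revert (main #7, dev #11), lint (main #8, dev #14), and the DP table's final entry dp[11][14] is also 7, so no common subsequence is longer.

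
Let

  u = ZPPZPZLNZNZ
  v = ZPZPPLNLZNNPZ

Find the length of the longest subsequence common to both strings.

One common subsequence of length 9: Z at u[1]=v[1]; then P at u[2]=v[2]; then P at u[3]=v[4]; then P at u[5]=v[5]; then L at u[7]=v[6]; then N at u[8]=v[7]; then Z at u[9]=v[9]; then N at u[10]=v[11]; then Z at u[11]=v[13]. Since dp[11][13] = 9, nothing longer is possible.

9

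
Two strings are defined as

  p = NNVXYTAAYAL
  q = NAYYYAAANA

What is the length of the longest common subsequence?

5

Taking N [1,1]; then Y [5,5]; then A [7,7]; then A [8,8]; then A [10,10] gives a common subsequence of length 5. Since dp[11][10] = 5, nothing longer is possible.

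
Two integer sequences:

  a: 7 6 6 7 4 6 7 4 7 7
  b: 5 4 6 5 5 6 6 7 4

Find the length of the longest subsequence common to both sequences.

Match 6 (a #2, b #3), 6 (a #3, b #6), 6 (a #6, b #7), 7 (a #7, b #8), 4 (a #8, b #9) — 5 values in the same relative order in both. The LCS DP gives dp[10][9] = 5, so this is optimal.

5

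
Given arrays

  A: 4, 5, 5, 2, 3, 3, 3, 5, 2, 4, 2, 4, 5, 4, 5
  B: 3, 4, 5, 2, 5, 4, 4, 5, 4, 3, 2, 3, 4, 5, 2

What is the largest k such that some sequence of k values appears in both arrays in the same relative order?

9

Taking 4 [1,2]; then 5 [3,3]; then 2 [4,4]; then 5 [8,5]; then 4 [10,6]; then 4 [12,7]; then 5 [13,8]; then 4 [14,13]; then 5 [15,14] gives a common subsequence of length 9. Since dp[15][15] = 9, nothing longer is possible.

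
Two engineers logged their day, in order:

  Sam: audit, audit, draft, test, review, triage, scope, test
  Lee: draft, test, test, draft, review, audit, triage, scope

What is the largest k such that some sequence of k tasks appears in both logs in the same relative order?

5

One common subsequence of length 5: draft [3,1], then test [4,3], then review [5,5], then triage [6,7], then scope [7,8]. The LCS DP gives dp[8][8] = 5, so this is optimal.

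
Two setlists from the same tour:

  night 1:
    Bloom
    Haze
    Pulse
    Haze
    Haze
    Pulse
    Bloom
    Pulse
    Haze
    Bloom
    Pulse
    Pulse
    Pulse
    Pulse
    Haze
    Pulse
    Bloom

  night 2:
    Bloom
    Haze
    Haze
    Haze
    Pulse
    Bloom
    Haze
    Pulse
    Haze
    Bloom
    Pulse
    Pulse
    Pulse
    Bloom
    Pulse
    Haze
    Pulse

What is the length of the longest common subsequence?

15

Taking Bloom at night 1[1]=night 2[1], then Haze at night 1[2]=night 2[2], then Haze at night 1[4]=night 2[3], then Haze at night 1[5]=night 2[4], then Pulse at night 1[6]=night 2[5], then Bloom at night 1[7]=night 2[6], then Pulse at night 1[8]=night 2[8], then Haze at night 1[9]=night 2[9], then Bloom at night 1[10]=night 2[10], then Pulse at night 1[11]=night 2[11], then Pulse at night 1[12]=night 2[12], then Pulse at night 1[13]=night 2[13], then Pulse at night 1[14]=night 2[15], then Haze at night 1[15]=night 2[16], then Pulse at night 1[16]=night 2[17] gives a common subsequence of length 15. Since dp[17][17] = 15, nothing longer is possible.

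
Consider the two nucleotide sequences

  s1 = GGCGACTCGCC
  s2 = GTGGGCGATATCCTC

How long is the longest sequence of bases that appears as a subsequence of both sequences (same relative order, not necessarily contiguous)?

9

Match G (s1 #1, s2 #4), G (s1 #2, s2 #5), C (s1 #3, s2 #6), G (s1 #4, s2 #7), A (s1 #5, s2 #10), T (s1 #7, s2 #11), C (s1 #8, s2 #12), C (s1 #10, s2 #13), C (s1 #11, s2 #15) — 9 bases in the same relative order in both. dp[11][15] = 9 confirms this is the maximum.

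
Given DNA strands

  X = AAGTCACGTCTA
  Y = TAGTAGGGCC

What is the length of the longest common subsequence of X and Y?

Let dp[i][j] be the LCS length of the first i bases of X and the first j bases of Y. dp[i][j] = dp[i-1][j-1]+1 when the i-th and j-th bases match, else max(dp[i-1][j], dp[i][j-1]).
    ·  T  A  G  T  A  G  G  G  C  C
 ·  0  0  0  0  0  0  0  0  0  0  0
 A  0  0  1  1  1  1  1  1  1  1  1
 A  0  0  1  1  1  2  2  2  2  2  2
 G  0  0  1  2  2  2  3  3  3  3  3
 T  0  1  1  2  3  3  3  3  3  3  3
 C  0  1  1  2  3  3  3  3  3  4  4
 A  0  1  2  2  3  4  4  4  4  4  4
 C  0  1  2  2  3  4  4  4  4  5  5
 G  0  1  2  3  3  4  5  5  5  5  5
 T  0  1  2  3  4  4  5  5  5  5  5
 C  0  1  2  3  4  4  5  5  5  6  6
 T  0  1  2  3  4  4  5  5  5  6  6
 A  0  1  2  3  4  5  5  5  5  6  6
dp[12][10] = 6. One LCS (by backtracking along matches): AGTACC.

6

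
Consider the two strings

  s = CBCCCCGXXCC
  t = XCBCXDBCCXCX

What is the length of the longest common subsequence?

Let dp[i][j] be the LCS length of the first i characters of s and the first j characters of t. dp[i][j] = dp[i-1][j-1]+1 when the i-th and j-th characters match, else max(dp[i-1][j], dp[i][j-1]).
    ·  X  C  B  C  X  D  B  C  C  X  C  X
 ·  0  0  0  0  0  0  0  0  0  0  0  0  0
 C  0  0  1  1  1  1  1  1  1  1  1  1  1
 B  0  0  1  2  2  2  2  2  2  2  2  2  2
 C  0  0  1  2  3  3  3  3  3  3  3  3  3
 C  0  0  1  2  3  3  3  3  4  4  4  4  4
 C  0  0  1  2  3  3  3  3  4  5  5  5  5
 C  0  0  1  2  3  3  3  3  4  5  5  6  6
 G  0  0  1  2  3  3  3  3  4  5  5  6  6
 X  0  1  1  2  3  4  4  4  4  5  6  6  7
 X  0  1  1  2  3  4  4  4  4  5  6  6  7
 C  0  1  2  2  3  4  4  4  5  5  6  7  7
 C  0  1  2  2  3  4  4  4  5  6  6  7  7
dp[11][12] = 7. One LCS (by backtracking along matches): CBCCCCX.

7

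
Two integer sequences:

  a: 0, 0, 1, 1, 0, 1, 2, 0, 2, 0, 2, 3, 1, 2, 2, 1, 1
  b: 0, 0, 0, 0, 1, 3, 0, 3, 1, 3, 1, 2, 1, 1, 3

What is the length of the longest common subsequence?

Match 0 at a[1]=b[3] → 0 at a[2]=b[4] → 1 at a[3]=b[5] → 0 at a[5]=b[7] → 1 at a[6]=b[9] → 3 at a[12]=b[10] → 1 at a[13]=b[11] → 2 at a[15]=b[12] → 1 at a[16]=b[13] → 1 at a[17]=b[14] — 10 values in the same relative order in both, and the DP table's final entry dp[17][15] is also 10, so no common subsequence is longer.

10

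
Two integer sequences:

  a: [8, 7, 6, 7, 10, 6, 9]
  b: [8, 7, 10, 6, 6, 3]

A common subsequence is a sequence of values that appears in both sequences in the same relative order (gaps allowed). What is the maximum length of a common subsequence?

Pick 8 at a[1]=b[1] → 7 at a[2]=b[2] → 6 at a[3]=b[4] → 6 at a[6]=b[5]; all 4 values appear in both, in order. dp[7][6] = 4 confirms this is the maximum.

4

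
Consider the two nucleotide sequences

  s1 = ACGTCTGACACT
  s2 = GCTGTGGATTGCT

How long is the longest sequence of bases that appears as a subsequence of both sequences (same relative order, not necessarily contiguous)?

One common subsequence of length 7: C [2,2]; then G [3,7]; then T [4,9]; then T [6,10]; then G [7,11]; then C [11,12]; then T [12,13]. dp[12][13] = 7 confirms this is the maximum.

7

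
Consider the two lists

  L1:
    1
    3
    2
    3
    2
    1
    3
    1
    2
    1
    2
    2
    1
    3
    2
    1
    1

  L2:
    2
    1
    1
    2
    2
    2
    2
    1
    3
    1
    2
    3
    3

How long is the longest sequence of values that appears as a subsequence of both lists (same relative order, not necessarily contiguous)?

Match 2 [5,1], then 1 [6,2], then 1 [8,3], then 2 [9,5], then 2 [11,6], then 2 [12,7], then 1 [13,8], then 3 [14,9], then 2 [15,11] — 9 values in the same relative order in both. Since dp[17][13] = 9, nothing longer is possible.

9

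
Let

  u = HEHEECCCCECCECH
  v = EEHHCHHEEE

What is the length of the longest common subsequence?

Taking H [1,6], H [3,7], E [5,8], E [10,9], E [13,10] gives a common subsequence of length 5. dp[15][10] = 5 confirms this is the maximum.

5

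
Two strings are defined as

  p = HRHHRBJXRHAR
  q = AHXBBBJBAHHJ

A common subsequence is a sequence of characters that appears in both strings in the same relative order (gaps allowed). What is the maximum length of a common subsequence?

Match H [1,2] → H [3,10] → H [4,11] → J [7,12] — 4 characters in the same relative order in both. Since dp[12][12] = 4, nothing longer is possible.

4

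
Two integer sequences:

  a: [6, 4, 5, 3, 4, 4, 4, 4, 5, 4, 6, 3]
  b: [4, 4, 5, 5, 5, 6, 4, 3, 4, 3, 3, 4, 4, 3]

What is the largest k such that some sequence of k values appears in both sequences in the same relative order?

7

One common subsequence of length 7: 6 at a[1]=b[6]; then 4 at a[2]=b[7]; then 3 at a[4]=b[8]; then 4 at a[5]=b[9]; then 4 at a[8]=b[12]; then 4 at a[10]=b[13]; then 3 at a[12]=b[14], and the DP table's final entry dp[12][14] is also 7, so no common subsequence is longer.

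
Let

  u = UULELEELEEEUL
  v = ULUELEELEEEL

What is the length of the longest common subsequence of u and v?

Pick U [1,1], U [2,3], E [4,4], L [5,5], E [6,6], E [7,7], L [8,8], E [9,9], E [10,10], E [11,11], L [13,12]; all 11 characters appear in both, in order. Since dp[13][12] = 11, nothing longer is possible.

11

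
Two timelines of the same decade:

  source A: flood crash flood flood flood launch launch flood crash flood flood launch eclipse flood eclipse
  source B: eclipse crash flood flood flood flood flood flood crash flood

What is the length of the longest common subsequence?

One common subsequence of length 8: crash (source A #2, source B #2) → flood (source A #3, source B #3) → flood (source A #4, source B #4) → flood (source A #5, source B #5) → flood (source A #8, source B #6) → flood (source A #10, source B #7) → flood (source A #11, source B #8) → flood (source A #14, source B #10). The LCS DP gives dp[15][10] = 8, so this is optimal.

8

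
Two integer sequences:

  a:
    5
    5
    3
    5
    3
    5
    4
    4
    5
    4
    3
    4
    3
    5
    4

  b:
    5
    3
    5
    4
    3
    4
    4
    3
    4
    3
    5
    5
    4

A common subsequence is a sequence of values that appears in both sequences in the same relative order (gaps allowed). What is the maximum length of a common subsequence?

Taking 5 (a #2, b #1), then 3 (a #3, b #2), then 5 (a #4, b #3), then 3 (a #5, b #5), then 4 (a #8, b #6), then 4 (a #10, b #7), then 3 (a #11, b #8), then 4 (a #12, b #9), then 3 (a #13, b #10), then 5 (a #14, b #12), then 4 (a #15, b #13) gives a common subsequence of length 11, and the DP table's final entry dp[15][13] is also 11, so no common subsequence is longer.

11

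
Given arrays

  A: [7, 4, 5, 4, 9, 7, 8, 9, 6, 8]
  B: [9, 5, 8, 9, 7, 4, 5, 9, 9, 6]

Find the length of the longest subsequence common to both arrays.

Let dp[i][j] be the LCS length of the first i values of A and the first j values of B. dp[i][j] = dp[i-1][j-1]+1 when the i-th and j-th values match, else max(dp[i-1][j], dp[i][j-1]).
    ·  9  5  8  9  7  4  5  9  9  6
 ·  0  0  0  0  0  0  0  0  0  0  0
 7  0  0  0  0  0  1  1  1  1  1  1
 4  0  0  0  0  0  1  2  2  2  2  2
 5  0  0  1  1  1  1  2  3  3  3  3
 4  0  0  1  1  1  1  2  3  3  3  3
 9  0  1  1  1  2  2  2  3  4  4  4
 7  0  1  1  1  2  3  3  3  4  4  4
 8  0  1  1  2  2  3  3  3  4  4  4
 9  0  1  1  2  3  3  3  3  4  5  5
 6  0  1  1  2  3  3  3  3  4  5  6
 8  0  1  1  2  3  3  3  3  4  5  6
dp[10][10] = 6. One LCS (by backtracking along matches): 7, 4, 5, 9, 9, 6.

6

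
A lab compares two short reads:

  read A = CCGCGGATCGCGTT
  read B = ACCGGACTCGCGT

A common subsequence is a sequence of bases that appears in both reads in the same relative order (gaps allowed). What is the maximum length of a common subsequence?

Match C (read A #2, read B #2), then C (read A #4, read B #3), then G (read A #5, read B #4), then G (read A #6, read B #5), then A (read A #7, read B #6), then T (read A #8, read B #8), then C (read A #9, read B #9), then G (read A #10, read B #10), then C (read A #11, read B #11), then G (read A #12, read B #12), then T (read A #14, read B #13) — 11 bases in the same relative order in both. The LCS DP gives dp[14][13] = 11, so this is optimal.

11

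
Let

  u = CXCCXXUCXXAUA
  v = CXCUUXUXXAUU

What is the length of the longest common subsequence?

9

Taking C at u[1]=v[1], X at u[2]=v[2], C at u[3]=v[3], X at u[6]=v[6], U at u[7]=v[7], X at u[9]=v[8], X at u[10]=v[9], A at u[11]=v[10], U at u[12]=v[12] gives a common subsequence of length 9. Since dp[13][12] = 9, nothing longer is possible.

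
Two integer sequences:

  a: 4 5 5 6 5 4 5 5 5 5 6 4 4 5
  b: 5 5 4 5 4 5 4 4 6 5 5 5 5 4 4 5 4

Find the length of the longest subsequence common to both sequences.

Match 4 (a #1, b #3), then 5 (a #2, b #4), then 5 (a #3, b #6), then 6 (a #4, b #9), then 5 (a #7, b #10), then 5 (a #8, b #11), then 5 (a #9, b #12), then 5 (a #10, b #13), then 4 (a #12, b #14), then 4 (a #13, b #15), then 5 (a #14, b #16) — 11 values in the same relative order in both. dp[14][17] = 11 confirms this is the maximum.

11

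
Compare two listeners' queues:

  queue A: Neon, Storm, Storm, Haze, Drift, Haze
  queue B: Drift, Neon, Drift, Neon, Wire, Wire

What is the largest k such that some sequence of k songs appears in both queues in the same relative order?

2

One common subsequence of length 2: Neon [1,2]; then Drift [5,3]. Since dp[6][6] = 2, nothing longer is possible.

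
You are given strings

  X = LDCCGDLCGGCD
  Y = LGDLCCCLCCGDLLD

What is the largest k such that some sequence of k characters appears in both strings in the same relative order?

8

One common subsequence of length 8: L (X #1, Y #1); then D (X #2, Y #3); then C (X #3, Y #9); then C (X #4, Y #10); then G (X #5, Y #11); then D (X #6, Y #12); then L (X #7, Y #14); then D (X #12, Y #15). dp[12][15] = 8 confirms this is the maximum.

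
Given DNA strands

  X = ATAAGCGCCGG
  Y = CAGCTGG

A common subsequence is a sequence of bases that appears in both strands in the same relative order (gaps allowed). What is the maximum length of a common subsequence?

One common subsequence of length 5: A [4,2] → G [5,3] → C [6,4] → G [10,6] → G [11,7], and the DP table's final entry dp[11][7] is also 5, so no common subsequence is longer.

5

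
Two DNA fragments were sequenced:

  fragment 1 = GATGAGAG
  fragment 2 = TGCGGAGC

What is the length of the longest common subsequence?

5

Pick G at fragment 1[1]=fragment 2[2], G at fragment 1[4]=fragment 2[4], G at fragment 1[6]=fragment 2[5], A at fragment 1[7]=fragment 2[6], G at fragment 1[8]=fragment 2[7]; all 5 bases appear in both, in order, and the DP table's final entry dp[8][8] is also 5, so no common subsequence is longer.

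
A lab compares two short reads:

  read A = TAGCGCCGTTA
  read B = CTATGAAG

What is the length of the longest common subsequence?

4

Let dp[i][j] be the LCS length of the first i bases of read A and the first j bases of read B. dp[i][j] = dp[i-1][j-1]+1 when the i-th and j-th bases match, else max(dp[i-1][j], dp[i][j-1]).
    ·  C  T  A  T  G  A  A  G
 ·  0  0  0  0  0  0  0  0  0
 T  0  0  1  1  1  1  1  1  1
 A  0  0  1  2  2  2  2  2  2
 G  0  0  1  2  2  3  3  3  3
 C  0  1  1  2  2  3  3  3  3
 G  0  1  1  2  2  3  3  3  4
 C  0  1  1  2  2  3  3  3  4
 C  0  1  1  2  2  3  3  3  4
 G  0  1  1  2  2  3  3  3  4
 T  0  1  2  2  3  3  3  3  4
 T  0  1  2  2  3  3  3  3  4
 A  0  1  2  3  3  3  4  4  4
dp[11][8] = 4. One LCS (by backtracking along matches): TAGG.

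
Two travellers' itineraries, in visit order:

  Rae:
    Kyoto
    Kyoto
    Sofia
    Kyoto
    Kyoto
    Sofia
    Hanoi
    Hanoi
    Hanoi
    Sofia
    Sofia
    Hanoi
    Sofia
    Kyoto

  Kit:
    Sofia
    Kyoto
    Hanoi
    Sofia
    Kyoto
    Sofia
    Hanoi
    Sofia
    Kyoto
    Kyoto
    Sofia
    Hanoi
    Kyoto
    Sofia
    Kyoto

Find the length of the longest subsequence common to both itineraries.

10

Taking Kyoto at Rae[1]=Kit[2] → Sofia at Rae[3]=Kit[4] → Kyoto at Rae[5]=Kit[5] → Sofia at Rae[6]=Kit[6] → Hanoi at Rae[9]=Kit[7] → Sofia at Rae[10]=Kit[8] → Sofia at Rae[11]=Kit[11] → Hanoi at Rae[12]=Kit[12] → Sofia at Rae[13]=Kit[14] → Kyoto at Rae[14]=Kit[15] gives a common subsequence of length 10. Since dp[14][15] = 10, nothing longer is possible.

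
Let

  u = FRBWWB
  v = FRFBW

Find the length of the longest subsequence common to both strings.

One common subsequence of length 4: F [1,1]; then R [2,2]; then B [3,4]; then W [5,5], and the DP table's final entry dp[6][5] is also 4, so no common subsequence is longer.

4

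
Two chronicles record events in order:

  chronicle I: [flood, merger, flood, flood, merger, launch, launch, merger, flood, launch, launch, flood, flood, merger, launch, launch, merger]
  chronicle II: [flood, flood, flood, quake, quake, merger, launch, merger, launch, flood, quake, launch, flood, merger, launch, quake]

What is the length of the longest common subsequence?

11

Match flood at chronicle I[1]=chronicle II[1], then flood at chronicle I[3]=chronicle II[2], then flood at chronicle I[4]=chronicle II[3], then merger at chronicle I[5]=chronicle II[6], then launch at chronicle I[6]=chronicle II[7], then launch at chronicle I[7]=chronicle II[9], then flood at chronicle I[9]=chronicle II[10], then launch at chronicle I[11]=chronicle II[12], then flood at chronicle I[13]=chronicle II[13], then merger at chronicle I[14]=chronicle II[14], then launch at chronicle I[15]=chronicle II[15] — 11 events in the same relative order in both. dp[17][16] = 11 confirms this is the maximum.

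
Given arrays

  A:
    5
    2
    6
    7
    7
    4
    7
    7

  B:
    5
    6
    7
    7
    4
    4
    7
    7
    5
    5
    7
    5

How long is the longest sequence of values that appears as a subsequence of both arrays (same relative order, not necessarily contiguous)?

7

Pick 5 [1,1]; then 6 [3,2]; then 7 [4,3]; then 7 [5,4]; then 4 [6,6]; then 7 [7,8]; then 7 [8,11]; all 7 values appear in both, in order. The LCS DP gives dp[8][12] = 7, so this is optimal.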